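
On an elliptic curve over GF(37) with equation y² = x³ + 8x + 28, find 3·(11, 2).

Write G = (11, 2).
Repeated addition: build up to 3G.
2G: tangent at (11, 2): λ = (3·11² + 8)/(2·2) ≡ 1/4. 4⁻¹ ≡ 28 (mod 37), so λ ≡ 1·28 ≡ 28.
  x = λ² - 11 - 11 = 784 - 22 ≡ 22; y = λ·(11 - 22) - 2 ≡ 23. → (22, 23)
3G: (22, 23) + (11, 2). λ = (2 - 23)/(11 - 22) ≡ 16/26 mod 37. 26⁻¹ ≡ 10 (mod 37), so λ ≡ 12.
  x = λ² - 22 - 11 = 144 - 33 ≡ 0; y = λ·(22 - 0) - 23 ≡ 19. → (0, 19)

(0, 19)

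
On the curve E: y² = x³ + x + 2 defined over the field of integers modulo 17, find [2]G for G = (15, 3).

tangent at (15, 3): λ = (3·15² + 1)/(2·3) ≡ 13/6. 6⁻¹ ≡ 3 (mod 17) since 6·3 = 18 ≡ 1, so λ ≡ 13·3 ≡ 5.
  x = λ² - 15 - 15 = 25 - 30 ≡ 12; y = λ·(15 - 12) - 3 ≡ 12. → (12, 12)

(12, 12)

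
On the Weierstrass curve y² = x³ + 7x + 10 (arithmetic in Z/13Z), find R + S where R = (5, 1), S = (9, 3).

(9, 10)

(5, 1) + (9, 3). λ = (3 - 1)/(9 - 5) ≡ 2/4 mod 13. 4⁻¹ ≡ 10 (mod 13), so λ ≡ 7.
  x = λ² - 5 - 9 = 49 - 14 ≡ 9; y = λ·(5 - 9) - 1 ≡ 10. → (9, 10)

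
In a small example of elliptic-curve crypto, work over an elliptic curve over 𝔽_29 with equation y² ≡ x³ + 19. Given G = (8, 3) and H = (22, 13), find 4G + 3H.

First 4G:
Repeated addition: build up to 4G.
2G: tangent at (8, 3): λ = (3·8² + 0)/(2·3) ≡ 18/6. 6⁻¹ ≡ 5 (mod 29) since 6·5 = 30 ≡ 1, so λ ≡ 18·5 ≡ 3.
  x = λ² - 8 - 8 = 9 - 16 ≡ 22; y = λ·(8 - 22) - 3 ≡ 13. → (22, 13)
3G: (22, 13) + (8, 3). λ = (3 - 13)/(8 - 22) ≡ 19/15 mod 29. 15⁻¹ ≡ 2 (mod 29) since 15·2 = 30 ≡ 1, so λ ≡ 9.
  x = λ² - 22 - 8 = 81 - 30 ≡ 22; y = λ·(22 - 22) - 13 ≡ 16. → (22, 16)
4G: (22, 16) + (8, 3). λ = (3 - 16)/(8 - 22) ≡ 16/15 mod 29. 15⁻¹ ≡ 2 (mod 29), so λ ≡ 3.
  x = λ² - 22 - 8 = 9 - 30 ≡ 8; y = λ·(22 - 8) - 16 ≡ 26. → (8, 26)
4G = (8, 26).
Next 3H:
Repeated addition: build up to 3H.
2H: tangent at (22, 13): λ = (3·22² + 0)/(2·13) ≡ 2/26. 26⁻¹ ≡ 19 (mod 29) since 26·19 = 494 ≡ 1, so λ ≡ 2·19 ≡ 9.
  x = λ² - 22 - 22 = 81 - 44 ≡ 8; y = λ·(22 - 8) - 13 ≡ 26. → (8, 26)
3H: (8, 26) + (22, 13). λ = (13 - 26)/(22 - 8) ≡ 16/14 mod 29. 14⁻¹ ≡ 27 (mod 29) since 14·27 = 378 ≡ 1, so λ ≡ 26.
  x = λ² - 8 - 22 = 676 - 30 ≡ 8; y = λ·(8 - 8) - 26 ≡ 3. → (8, 3)
3H = (8, 3).
Finally 4G + 3H:
(8, 26) + (8, 3): same x and y₁ ≡ -y₂, so the sum is O.

O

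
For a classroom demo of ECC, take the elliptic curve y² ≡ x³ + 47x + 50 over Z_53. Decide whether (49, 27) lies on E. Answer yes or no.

y² = 27² ≡ 40; x³ + 47x + 50 = 120002 ≡ 10 (mod 53). 40 ≠ 10.

no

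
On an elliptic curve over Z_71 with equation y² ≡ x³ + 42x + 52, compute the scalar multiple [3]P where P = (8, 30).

(12, 56)

Repeated addition: build up to 3P.
2P: tangent at (8, 30): λ = (3·8² + 42)/(2·30) ≡ 21/60. 60⁻¹ ≡ 58 (mod 71) since 60·58 = 3480 ≡ 1, so λ ≡ 21·58 ≡ 11.
  x = λ² - 8 - 8 = 121 - 16 ≡ 34; y = λ·(8 - 34) - 30 ≡ 39. → (34, 39)
3P: (34, 39) + (8, 30). λ = (30 - 39)/(8 - 34) ≡ 62/45 mod 71. 45⁻¹ ≡ 30 (mod 71) since 45·30 = 1350 ≡ 1, so λ ≡ 14.
  x = λ² - 34 - 8 = 196 - 42 ≡ 12; y = λ·(34 - 12) - 39 ≡ 56. → (12, 56)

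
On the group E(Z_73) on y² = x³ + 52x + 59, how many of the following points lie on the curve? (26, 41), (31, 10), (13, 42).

1

(26, 41): 41² ≡ 2, rhs ≡ 7 → off.
(31, 10): 10² ≡ 27, rhs ≡ 72 → off.
(13, 42): 42² ≡ 12, rhs ≡ 12 → on.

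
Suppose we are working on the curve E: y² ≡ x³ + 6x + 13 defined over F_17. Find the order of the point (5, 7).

2P: tangent at (5, 7): λ = (3·5² + 6)/(2·7) ≡ 13/14. 14⁻¹ ≡ 11 (mod 17), so λ ≡ 13·11 ≡ 7.
  x = λ² - 5 - 5 = 49 - 10 ≡ 5; y = λ·(5 - 5) - 7 ≡ 10. → (5, 10)
3P: (5, 10) + (5, 7): same x and y₁ ≡ -y₂, so the sum is O.
3P = O, so the order is 3.

3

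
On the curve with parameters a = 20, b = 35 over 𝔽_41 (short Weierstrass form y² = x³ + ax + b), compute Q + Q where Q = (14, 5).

tangent at (14, 5): λ = (3·14² + 20)/(2·5) ≡ 34/10. 10⁻¹ ≡ 37 (mod 41) since 10·37 = 370 ≡ 1, so λ ≡ 34·37 ≡ 28.
  x = λ² - 14 - 14 = 784 - 28 ≡ 18; y = λ·(14 - 18) - 5 ≡ 6. → (18, 6)

(18, 6)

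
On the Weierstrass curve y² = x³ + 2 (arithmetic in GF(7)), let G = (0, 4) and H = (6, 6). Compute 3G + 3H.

First 3G:
Repeated addition: build up to 3G.
2G: tangent at (0, 4): λ = (3·0² + 0)/(2·4) ≡ 0/1. 1⁻¹ ≡ 1 (mod 7), so λ ≡ 0·1 ≡ 0.
  x = λ² - 0 - 0 = 0 - 0 ≡ 0; y = λ·(0 - 0) - 4 ≡ 3. → (0, 3)
3G: (0, 3) + (0, 4): same x and y₁ ≡ -y₂, so the sum is 𝒪.
3G = 𝒪.
Next 3H:
Repeated addition: build up to 3H.
2H: tangent at (6, 6): λ = (3·6² + 0)/(2·6) ≡ 3/5. 5⁻¹ ≡ 3 (mod 7), so λ ≡ 3·3 ≡ 2.
  x = λ² - 6 - 6 = 4 - 12 ≡ 6; y = λ·(6 - 6) - 6 ≡ 1. → (6, 1)
3H: (6, 1) + (6, 6): same x and y₁ ≡ -y₂, so the sum is 𝒪.
3H = 𝒪.
Finally 3G + 3H:
𝒪 + 𝒪 = 𝒪 (identity).

O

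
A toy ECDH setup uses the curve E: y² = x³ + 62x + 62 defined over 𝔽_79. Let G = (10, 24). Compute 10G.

(0, 33)

Double-and-add on 10 = (1010)₂. Start with G = (10, 24) for the leading 1-bit.
double: tangent at (10, 24): λ = (3·10² + 62)/(2·24) ≡ 46/48. 48⁻¹ ≡ 28 (mod 79) since 48·28 = 1344 ≡ 1, so λ ≡ 46·28 ≡ 24.
  x = λ² - 10 - 10 = 576 - 20 ≡ 3; y = λ·(10 - 3) - 24 ≡ 65. → (3, 65)
double: tangent at (3, 65): λ = (3·3² + 62)/(2·65) ≡ 10/51. 51⁻¹ ≡ 31 (mod 79), so λ ≡ 10·31 ≡ 73.
  x = λ² - 3 - 3 = 5329 - 6 ≡ 30; y = λ·(3 - 30) - 65 ≡ 18. → (30, 18)
add G: (30, 18) + (10, 24). λ = (24 - 18)/(10 - 30) ≡ 6/59 mod 79. 59⁻¹ ≡ 75 (mod 79), so λ ≡ 55.
  x = λ² - 30 - 10 = 3025 - 40 ≡ 62; y = λ·(30 - 62) - 18 ≡ 39. → (62, 39)
double: tangent at (62, 39): λ = (3·62² + 62)/(2·39) ≡ 60/78. 78⁻¹ ≡ 78 (mod 79) since 78·78 = 6084 ≡ 1, so λ ≡ 60·78 ≡ 19.
  x = λ² - 62 - 62 = 361 - 124 ≡ 0; y = λ·(62 - 0) - 39 ≡ 33. → (0, 33)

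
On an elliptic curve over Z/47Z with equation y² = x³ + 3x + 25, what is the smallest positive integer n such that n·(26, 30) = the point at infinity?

2P: tangent at (26, 30): λ = (3·26² + 3)/(2·30) ≡ 10/13. 13⁻¹ ≡ 29 (mod 47), so λ ≡ 10·29 ≡ 8.
  x = λ² - 26 - 26 = 64 - 52 ≡ 12; y = λ·(26 - 12) - 30 ≡ 35. → (12, 35)
3P: (12, 35) + (26, 30). λ = (30 - 35)/(26 - 12) ≡ 42/14 mod 47. 14⁻¹ ≡ 37 (mod 47) since 14·37 = 518 ≡ 1, so λ ≡ 3.
  x = λ² - 12 - 26 = 9 - 38 ≡ 18; y = λ·(12 - 18) - 35 ≡ 41. → (18, 41)
4P: (18, 41) + (26, 30). λ = (30 - 41)/(26 - 18) ≡ 36/8 mod 47. 8⁻¹ ≡ 6 (mod 47) since 8·6 = 48 ≡ 1, so λ ≡ 28.
  x = λ² - 18 - 26 = 784 - 44 ≡ 35; y = λ·(18 - 35) - 41 ≡ 0. → (35, 0)
5P: (35, 0) + (26, 30). λ = (30 - 0)/(26 - 35) ≡ 30/38 mod 47. 38⁻¹ ≡ 26 (mod 47), so λ ≡ 28.
  x = λ² - 35 - 26 = 784 - 61 ≡ 18; y = λ·(35 - 18) - 0 ≡ 6. → (18, 6)
6P: (18, 6) + (26, 30). λ = (30 - 6)/(26 - 18) ≡ 24/8 mod 47. 8⁻¹ ≡ 6 (mod 47), so λ ≡ 3.
  x = λ² - 18 - 26 = 9 - 44 ≡ 12; y = λ·(18 - 12) - 6 ≡ 12. → (12, 12)
7P: (12, 12) + (26, 30). λ = (30 - 12)/(26 - 12) ≡ 18/14 mod 47. 14⁻¹ ≡ 37 (mod 47), so λ ≡ 8.
  x = λ² - 12 - 26 = 64 - 38 ≡ 26; y = λ·(12 - 26) - 12 ≡ 17. → (26, 17)
8P: (26, 17) + (26, 30): same x and y₁ ≡ -y₂, so the sum is the point at infinity.
8P = the point at infinity, so the order is 8.

8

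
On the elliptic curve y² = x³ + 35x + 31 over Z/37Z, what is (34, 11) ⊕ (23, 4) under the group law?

(34, 11) + (23, 4). λ = (4 - 11)/(23 - 34) ≡ 30/26 mod 37. 26⁻¹ ≡ 10 (mod 37) since 26·10 = 260 ≡ 1, so λ ≡ 4.
  x = λ² - 34 - 23 = 16 - 57 ≡ 33; y = λ·(34 - 33) - 11 ≡ 30. → (33, 30)

(33, 30)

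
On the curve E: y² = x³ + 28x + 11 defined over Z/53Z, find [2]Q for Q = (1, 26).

(5, 45)

tangent at (1, 26): λ = (3·1² + 28)/(2·26) ≡ 31/52. 52⁻¹ ≡ 52 (mod 53), so λ ≡ 31·52 ≡ 22.
  x = λ² - 1 - 1 = 484 - 2 ≡ 5; y = λ·(1 - 5) - 26 ≡ 45. → (5, 45)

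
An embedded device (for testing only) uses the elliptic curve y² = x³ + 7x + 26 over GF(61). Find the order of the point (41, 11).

2P: tangent at (41, 11): λ = (3·41² + 7)/(2·11) ≡ 48/22. 22⁻¹ ≡ 25 (mod 61) since 22·25 = 550 ≡ 1, so λ ≡ 48·25 ≡ 41.
  x = λ² - 41 - 41 = 1681 - 82 ≡ 13; y = λ·(41 - 13) - 11 ≡ 39. → (13, 39)
3P: (13, 39) + (41, 11). λ = (11 - 39)/(41 - 13) ≡ 33/28 mod 61. 28⁻¹ ≡ 24 (mod 61), so λ ≡ 60.
  x = λ² - 13 - 41 = 3600 - 54 ≡ 8; y = λ·(13 - 8) - 39 ≡ 17. → (8, 17)
4P: (8, 17) + (41, 11). λ = (11 - 17)/(41 - 8) ≡ 55/33 mod 61. 33⁻¹ ≡ 37 (mod 61), so λ ≡ 22.
  x = λ² - 8 - 41 = 484 - 49 ≡ 8; y = λ·(8 - 8) - 17 ≡ 44. → (8, 44)
5P: (8, 44) + (41, 11). λ = (11 - 44)/(41 - 8) ≡ 28/33 mod 61. 33⁻¹ ≡ 37 (mod 61) since 33·37 = 1221 ≡ 1, so λ ≡ 60.
  x = λ² - 8 - 41 = 3600 - 49 ≡ 13; y = λ·(8 - 13) - 44 ≡ 22. → (13, 22)
6P: (13, 22) + (41, 11). λ = (11 - 22)/(41 - 13) ≡ 50/28 mod 61. 28⁻¹ ≡ 24 (mod 61), so λ ≡ 41.
  x = λ² - 13 - 41 = 1681 - 54 ≡ 41; y = λ·(13 - 41) - 22 ≡ 50. → (41, 50)
7P: (41, 50) + (41, 11): same x and y₁ ≡ -y₂, so the sum is O.
7P = O, so the order is 7.

7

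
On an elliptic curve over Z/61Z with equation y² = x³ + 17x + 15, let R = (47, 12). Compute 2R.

(47, 49)

tangent at (47, 12): λ = (3·47² + 17)/(2·12) ≡ 56/24. 24⁻¹ ≡ 28 (mod 61) since 24·28 = 672 ≡ 1, so λ ≡ 56·28 ≡ 43.
  x = λ² - 47 - 47 = 1849 - 94 ≡ 47; y = λ·(47 - 47) - 12 ≡ 49. → (47, 49)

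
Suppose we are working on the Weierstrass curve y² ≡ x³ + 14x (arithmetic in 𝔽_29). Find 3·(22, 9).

(16, 17)

Write Q = (22, 9).
Repeated addition: build up to 3Q.
2Q: tangent at (22, 9): λ = (3·22² + 14)/(2·9) ≡ 16/18. 18⁻¹ ≡ 21 (mod 29), so λ ≡ 16·21 ≡ 17.
  x = λ² - 22 - 22 = 289 - 44 ≡ 13; y = λ·(22 - 13) - 9 ≡ 28. → (13, 28)
3Q: (13, 28) + (22, 9). λ = (9 - 28)/(22 - 13) ≡ 10/9 mod 29. 9⁻¹ ≡ 13 (mod 29) since 9·13 = 117 ≡ 1, so λ ≡ 14.
  x = λ² - 13 - 22 = 196 - 35 ≡ 16; y = λ·(13 - 16) - 28 ≡ 17. → (16, 17)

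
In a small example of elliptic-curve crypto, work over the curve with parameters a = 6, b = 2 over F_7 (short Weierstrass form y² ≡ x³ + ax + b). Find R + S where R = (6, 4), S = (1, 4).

(0, 3)

(6, 4) + (1, 4). λ = (4 - 4)/(1 - 6) ≡ 0/2 mod 7. 2⁻¹ ≡ 4 (mod 7) since 2·4 = 8 ≡ 1, so λ ≡ 0.
  x = λ² - 6 - 1 = 0 - 7 ≡ 0; y = λ·(6 - 0) - 4 ≡ 3. → (0, 3)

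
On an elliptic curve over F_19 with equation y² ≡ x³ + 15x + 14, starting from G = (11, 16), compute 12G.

(8, 0)

Double-and-add on 12 = (1100)₂. Start with G = (11, 16) for the leading 1-bit.
double: tangent at (11, 16): λ = (3·11² + 15)/(2·16) ≡ 17/13. 13⁻¹ ≡ 3 (mod 19) since 13·3 = 39 ≡ 1, so λ ≡ 17·3 ≡ 13.
  x = λ² - 11 - 11 = 169 - 22 ≡ 14; y = λ·(11 - 14) - 16 ≡ 2. → (14, 2)
add G: (14, 2) + (11, 16). λ = (16 - 2)/(11 - 14) ≡ 14/16 mod 19. 16⁻¹ ≡ 6 (mod 19) since 16·6 = 96 ≡ 1, so λ ≡ 8.
  x = λ² - 14 - 11 = 64 - 25 ≡ 1; y = λ·(14 - 1) - 2 ≡ 7. → (1, 7)
double: tangent at (1, 7): λ = (3·1² + 15)/(2·7) ≡ 18/14. 14⁻¹ ≡ 15 (mod 19), so λ ≡ 18·15 ≡ 4.
  x = λ² - 1 - 1 = 16 - 2 ≡ 14; y = λ·(1 - 14) - 7 ≡ 17. → (14, 17)
double: tangent at (14, 17): λ = (3·14² + 15)/(2·17) ≡ 14/15. 15⁻¹ ≡ 14 (mod 19), so λ ≡ 14·14 ≡ 6.
  x = λ² - 14 - 14 = 36 - 28 ≡ 8; y = λ·(14 - 8) - 17 ≡ 0. → (8, 0)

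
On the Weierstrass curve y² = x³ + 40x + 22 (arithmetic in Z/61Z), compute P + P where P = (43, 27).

tangent at (43, 27): λ = (3·43² + 40)/(2·27) ≡ 36/54. 54⁻¹ ≡ 26 (mod 61), so λ ≡ 36·26 ≡ 21.
  x = λ² - 43 - 43 = 441 - 86 ≡ 50; y = λ·(43 - 50) - 27 ≡ 9. → (50, 9)

(50, 9)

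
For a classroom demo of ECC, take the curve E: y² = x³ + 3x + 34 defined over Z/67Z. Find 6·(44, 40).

(35, 0)

Write P = (44, 40).
Repeated addition: build up to 6P.
2P: tangent at (44, 40): λ = (3·44² + 3)/(2·40) ≡ 49/13. 13⁻¹ ≡ 31 (mod 67), so λ ≡ 49·31 ≡ 45.
  x = λ² - 44 - 44 = 2025 - 88 ≡ 61; y = λ·(44 - 61) - 40 ≡ 66. → (61, 66)
3P: (61, 66) + (44, 40). λ = (40 - 66)/(44 - 61) ≡ 41/50 mod 67. 50⁻¹ ≡ 63 (mod 67), so λ ≡ 37.
  x = λ² - 61 - 44 = 1369 - 105 ≡ 58; y = λ·(61 - 58) - 66 ≡ 45. → (58, 45)
4P: (58, 45) + (44, 40). λ = (40 - 45)/(44 - 58) ≡ 62/53 mod 67. 53⁻¹ ≡ 43 (mod 67), so λ ≡ 53.
  x = λ² - 58 - 44 = 2809 - 102 ≡ 27; y = λ·(58 - 27) - 45 ≡ 57. → (27, 57)
5P: (27, 57) + (44, 40). λ = (40 - 57)/(44 - 27) ≡ 50/17 mod 67. 17⁻¹ ≡ 4 (mod 67), so λ ≡ 66.
  x = λ² - 27 - 44 = 4356 - 71 ≡ 64; y = λ·(27 - 64) - 57 ≡ 47. → (64, 47)
6P: (64, 47) + (44, 40). λ = (40 - 47)/(44 - 64) ≡ 60/47 mod 67. 47⁻¹ ≡ 10 (mod 67), so λ ≡ 64.
  x = λ² - 64 - 44 = 4096 - 108 ≡ 35; y = λ·(64 - 35) - 47 ≡ 0. → (35, 0)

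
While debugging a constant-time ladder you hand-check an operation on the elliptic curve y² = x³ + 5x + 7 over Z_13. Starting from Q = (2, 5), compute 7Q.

(2, 8)

Double-and-add on 7 = (111)₂. Start with Q = (2, 5) for the leading 1-bit.
double: tangent at (2, 5): λ = (3·2² + 5)/(2·5) ≡ 4/10. 10⁻¹ ≡ 4 (mod 13), so λ ≡ 4·4 ≡ 3.
  x = λ² - 2 - 2 = 9 - 4 ≡ 5; y = λ·(2 - 5) - 5 ≡ 12. → (5, 12)
add Q: (5, 12) + (2, 5). λ = (5 - 12)/(2 - 5) ≡ 6/10 mod 13. 10⁻¹ ≡ 4 (mod 13) since 10·4 = 40 ≡ 1, so λ ≡ 11.
  x = λ² - 5 - 2 = 121 - 7 ≡ 10; y = λ·(5 - 10) - 12 ≡ 11. → (10, 11)
double: tangent at (10, 11): λ = (3·10² + 5)/(2·11) ≡ 6/9. 9⁻¹ ≡ 3 (mod 13), so λ ≡ 6·3 ≡ 5.
  x = λ² - 10 - 10 = 25 - 20 ≡ 5; y = λ·(10 - 5) - 11 ≡ 1. → (5, 1)
add Q: (5, 1) + (2, 5). λ = (5 - 1)/(2 - 5) ≡ 4/10 mod 13. 10⁻¹ ≡ 4 (mod 13), so λ ≡ 3.
  x = λ² - 5 - 2 = 9 - 7 ≡ 2; y = λ·(5 - 2) - 1 ≡ 8. → (2, 8)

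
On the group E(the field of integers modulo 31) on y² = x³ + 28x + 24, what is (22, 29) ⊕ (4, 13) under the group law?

(10, 23)

(22, 29) + (4, 13). λ = (13 - 29)/(4 - 22) ≡ 15/13 mod 31. 13⁻¹ ≡ 12 (mod 31), so λ ≡ 25.
  x = λ² - 22 - 4 = 625 - 26 ≡ 10; y = λ·(22 - 10) - 29 ≡ 23. → (10, 23)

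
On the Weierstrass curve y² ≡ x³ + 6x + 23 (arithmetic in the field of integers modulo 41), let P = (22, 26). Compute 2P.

tangent at (22, 26): λ = (3·22² + 6)/(2·26) ≡ 23/11. 11⁻¹ ≡ 15 (mod 41), so λ ≡ 23·15 ≡ 17.
  x = λ² - 22 - 22 = 289 - 44 ≡ 40; y = λ·(22 - 40) - 26 ≡ 37. → (40, 37)

(40, 37)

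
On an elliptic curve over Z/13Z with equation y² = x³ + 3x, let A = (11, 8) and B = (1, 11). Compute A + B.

(11, 8) + (1, 11). λ = (11 - 8)/(1 - 11) ≡ 3/3 mod 13. 3⁻¹ ≡ 9 (mod 13), so λ ≡ 1.
  x = λ² - 11 - 1 = 1 - 12 ≡ 2; y = λ·(11 - 2) - 8 ≡ 1. → (2, 1)

(2, 1)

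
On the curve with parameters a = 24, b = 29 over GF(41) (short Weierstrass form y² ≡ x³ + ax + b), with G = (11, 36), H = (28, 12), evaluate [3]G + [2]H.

First 3G:
Repeated addition: build up to 3G.
2G: tangent at (11, 36): λ = (3·11² + 24)/(2·36) ≡ 18/31. 31⁻¹ ≡ 4 (mod 41) since 31·4 = 124 ≡ 1, so λ ≡ 18·4 ≡ 31.
  x = λ² - 11 - 11 = 961 - 22 ≡ 37; y = λ·(11 - 37) - 36 ≡ 19. → (37, 19)
3G: (37, 19) + (11, 36). λ = (36 - 19)/(11 - 37) ≡ 17/15 mod 41. 15⁻¹ ≡ 11 (mod 41), so λ ≡ 23.
  x = λ² - 37 - 11 = 529 - 48 ≡ 30; y = λ·(37 - 30) - 19 ≡ 19. → (30, 19)
3G = (30, 19).
Next 2H:
Repeated addition: build up to 2H.
2H: tangent at (28, 12): λ = (3·28² + 24)/(2·12) ≡ 39/24. 24⁻¹ ≡ 12 (mod 41) since 24·12 = 288 ≡ 1, so λ ≡ 39·12 ≡ 17.
  x = λ² - 28 - 28 = 289 - 56 ≡ 28; y = λ·(28 - 28) - 12 ≡ 29. → (28, 29)
2H = (28, 29).
Finally 3G + 2H:
(30, 19) + (28, 29). λ = (29 - 19)/(28 - 30) ≡ 10/39 mod 41. 39⁻¹ ≡ 20 (mod 41) since 39·20 = 780 ≡ 1, so λ ≡ 36.
  x = λ² - 30 - 28 = 1296 - 58 ≡ 8; y = λ·(30 - 8) - 19 ≡ 35. → (8, 35)

(8, 35)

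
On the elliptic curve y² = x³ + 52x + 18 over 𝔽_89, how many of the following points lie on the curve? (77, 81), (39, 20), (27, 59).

1

(77, 81): 81² ≡ 64, rhs ≡ 69 → off.
(39, 20): 20² ≡ 44, rhs ≡ 44 → on.
(27, 59): 59² ≡ 10, rhs ≡ 12 → off.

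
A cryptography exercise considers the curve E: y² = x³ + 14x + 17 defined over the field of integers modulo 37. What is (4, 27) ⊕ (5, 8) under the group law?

(4, 27) + (5, 8). λ = (8 - 27)/(5 - 4) ≡ 18/1 mod 37. 1⁻¹ ≡ 1 (mod 37) since 1·1 = 1 ≡ 1, so λ ≡ 18.
  x = λ² - 4 - 5 = 324 - 9 ≡ 19; y = λ·(4 - 19) - 27 ≡ 36. → (19, 36)

(19, 36)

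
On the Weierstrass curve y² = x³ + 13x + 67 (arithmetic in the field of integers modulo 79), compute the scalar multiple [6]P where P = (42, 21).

Double-and-add on 6 = (110)₂. Start with P = (42, 21) for the leading 1-bit.
double: tangent at (42, 21): λ = (3·42² + 13)/(2·21) ≡ 12/42. 42⁻¹ ≡ 32 (mod 79) since 42·32 = 1344 ≡ 1, so λ ≡ 12·32 ≡ 68.
  x = λ² - 42 - 42 = 4624 - 84 ≡ 37; y = λ·(42 - 37) - 21 ≡ 3. → (37, 3)
add P: (37, 3) + (42, 21). λ = (21 - 3)/(42 - 37) ≡ 18/5 mod 79. 5⁻¹ ≡ 16 (mod 79), so λ ≡ 51.
  x = λ² - 37 - 42 = 2601 - 79 ≡ 73; y = λ·(37 - 73) - 3 ≡ 57. → (73, 57)
double: tangent at (73, 57): λ = (3·73² + 13)/(2·57) ≡ 42/35. 35⁻¹ ≡ 70 (mod 79) since 35·70 = 2450 ≡ 1, so λ ≡ 42·70 ≡ 17.
  x = λ² - 73 - 73 = 289 - 146 ≡ 64; y = λ·(73 - 64) - 57 ≡ 17. → (64, 17)

(64, 17)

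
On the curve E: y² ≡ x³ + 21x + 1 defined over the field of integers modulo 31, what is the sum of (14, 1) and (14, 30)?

O

The two points share x = 14 and their y-coordinates satisfy 1 + 30 ≡ 0 (mod 31), so they are inverses. Their sum is ∞.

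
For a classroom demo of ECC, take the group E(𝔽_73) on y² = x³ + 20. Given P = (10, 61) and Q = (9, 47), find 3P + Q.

First 3P:
Repeated addition: build up to 3P.
2P: tangent at (10, 61): λ = (3·10² + 0)/(2·61) ≡ 8/49. 49⁻¹ ≡ 3 (mod 73) since 49·3 = 147 ≡ 1, so λ ≡ 8·3 ≡ 24.
  x = λ² - 10 - 10 = 576 - 20 ≡ 45; y = λ·(10 - 45) - 61 ≡ 48. → (45, 48)
3P: (45, 48) + (10, 61). λ = (61 - 48)/(10 - 45) ≡ 13/38 mod 73. 38⁻¹ ≡ 25 (mod 73), so λ ≡ 33.
  x = λ² - 45 - 10 = 1089 - 55 ≡ 12; y = λ·(45 - 12) - 48 ≡ 19. → (12, 19)
3P = (12, 19).
Finally 3P + Q:
(12, 19) + (9, 47). λ = (47 - 19)/(9 - 12) ≡ 28/70 mod 73. 70⁻¹ ≡ 24 (mod 73) since 70·24 = 1680 ≡ 1, so λ ≡ 15.
  x = λ² - 12 - 9 = 225 - 21 ≡ 58; y = λ·(12 - 58) - 19 ≡ 21. → (58, 21)

(58, 21)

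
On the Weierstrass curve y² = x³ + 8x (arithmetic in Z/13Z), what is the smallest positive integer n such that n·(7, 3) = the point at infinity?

2P: tangent at (7, 3): λ = (3·7² + 8)/(2·3) ≡ 12/6. 6⁻¹ ≡ 11 (mod 13), so λ ≡ 12·11 ≡ 2.
  x = λ² - 7 - 7 = 4 - 14 ≡ 3; y = λ·(7 - 3) - 3 ≡ 5. → (3, 5)
3P: (3, 5) + (7, 3). λ = (3 - 5)/(7 - 3) ≡ 11/4 mod 13. 4⁻¹ ≡ 10 (mod 13), so λ ≡ 6.
  x = λ² - 3 - 7 = 36 - 10 ≡ 0; y = λ·(3 - 0) - 5 ≡ 0. → (0, 0)
4P: (0, 0) + (7, 3). λ = (3 - 0)/(7 - 0) ≡ 3/7 mod 13. 7⁻¹ ≡ 2 (mod 13), so λ ≡ 6.
  x = λ² - 0 - 7 = 36 - 7 ≡ 3; y = λ·(0 - 3) - 0 ≡ 8. → (3, 8)
5P: (3, 8) + (7, 3). λ = (3 - 8)/(7 - 3) ≡ 8/4 mod 13. 4⁻¹ ≡ 10 (mod 13), so λ ≡ 2.
  x = λ² - 3 - 7 = 4 - 10 ≡ 7; y = λ·(3 - 7) - 8 ≡ 10. → (7, 10)
6P: (7, 10) + (7, 3): same x and y₁ ≡ -y₂, so the sum is the point at infinity.
6P = the point at infinity, so the order is 6.

6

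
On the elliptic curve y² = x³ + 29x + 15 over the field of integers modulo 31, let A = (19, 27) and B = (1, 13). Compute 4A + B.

First 4A:
Double-and-add on 4 = (100)₂. Start with A = (19, 27) for the leading 1-bit.
double: tangent at (19, 27): λ = (3·19² + 29)/(2·27) ≡ 27/23. 23⁻¹ ≡ 27 (mod 31), so λ ≡ 27·27 ≡ 16.
  x = λ² - 19 - 19 = 256 - 38 ≡ 1; y = λ·(19 - 1) - 27 ≡ 13. → (1, 13)
double: tangent at (1, 13): λ = (3·1² + 29)/(2·13) ≡ 1/26. 26⁻¹ ≡ 6 (mod 31) since 26·6 = 156 ≡ 1, so λ ≡ 1·6 ≡ 6.
  x = λ² - 1 - 1 = 36 - 2 ≡ 3; y = λ·(1 - 3) - 13 ≡ 6. → (3, 6)
4A = (3, 6).
Finally 4A + B:
(3, 6) + (1, 13). λ = (13 - 6)/(1 - 3) ≡ 7/29 mod 31. 29⁻¹ ≡ 15 (mod 31), so λ ≡ 12.
  x = λ² - 3 - 1 = 144 - 4 ≡ 16; y = λ·(3 - 16) - 6 ≡ 24. → (16, 24)

(16, 24)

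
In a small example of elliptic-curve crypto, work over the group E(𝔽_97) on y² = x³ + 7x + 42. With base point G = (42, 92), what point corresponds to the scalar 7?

Repeated addition: build up to 7G.
2G: tangent at (42, 92): λ = (3·42² + 7)/(2·92) ≡ 61/87. 87⁻¹ ≡ 29 (mod 97), so λ ≡ 61·29 ≡ 23.
  x = λ² - 42 - 42 = 529 - 84 ≡ 57; y = λ·(42 - 57) - 92 ≡ 48. → (57, 48)
3G: (57, 48) + (42, 92). λ = (92 - 48)/(42 - 57) ≡ 44/82 mod 97. 82⁻¹ ≡ 84 (mod 97), so λ ≡ 10.
  x = λ² - 57 - 42 = 100 - 99 ≡ 1; y = λ·(57 - 1) - 48 ≡ 27. → (1, 27)
4G: (1, 27) + (42, 92). λ = (92 - 27)/(42 - 1) ≡ 65/41 mod 97. 41⁻¹ ≡ 71 (mod 97), so λ ≡ 56.
  x = λ² - 1 - 42 = 3136 - 43 ≡ 86; y = λ·(1 - 86) - 27 ≡ 63. → (86, 63)
5G: (86, 63) + (42, 92). λ = (92 - 63)/(42 - 86) ≡ 29/53 mod 97. 53⁻¹ ≡ 11 (mod 97), so λ ≡ 28.
  x = λ² - 86 - 42 = 784 - 128 ≡ 74; y = λ·(86 - 74) - 63 ≡ 79. → (74, 79)
6G: (74, 79) + (42, 92). λ = (92 - 79)/(42 - 74) ≡ 13/65 mod 97. 65⁻¹ ≡ 3 (mod 97) since 65·3 = 195 ≡ 1, so λ ≡ 39.
  x = λ² - 74 - 42 = 1521 - 116 ≡ 47; y = λ·(74 - 47) - 79 ≡ 4. → (47, 4)
7G: (47, 4) + (42, 92). λ = (92 - 4)/(42 - 47) ≡ 88/92 mod 97. 92⁻¹ ≡ 58 (mod 97), so λ ≡ 60.
  x = λ² - 47 - 42 = 3600 - 89 ≡ 19; y = λ·(47 - 19) - 4 ≡ 27. → (19, 27)

(19, 27)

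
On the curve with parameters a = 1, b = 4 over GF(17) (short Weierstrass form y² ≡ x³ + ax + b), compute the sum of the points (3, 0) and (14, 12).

(4, 2)

(3, 0) + (14, 12). λ = (12 - 0)/(14 - 3) ≡ 12/11 mod 17. 11⁻¹ ≡ 14 (mod 17) since 11·14 = 154 ≡ 1, so λ ≡ 15.
  x = λ² - 3 - 14 = 225 - 17 ≡ 4; y = λ·(3 - 4) - 0 ≡ 2. → (4, 2)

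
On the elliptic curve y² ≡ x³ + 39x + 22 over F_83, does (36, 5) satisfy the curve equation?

yes

y² = 5² ≡ 25; x³ + 39x + 22 = 48082 ≡ 25 (mod 83). 25 = 25.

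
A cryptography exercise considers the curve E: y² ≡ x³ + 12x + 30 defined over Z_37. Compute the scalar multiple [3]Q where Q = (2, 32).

Repeated addition: build up to 3Q.
2Q: tangent at (2, 32): λ = (3·2² + 12)/(2·32) ≡ 24/27. 27⁻¹ ≡ 11 (mod 37), so λ ≡ 24·11 ≡ 5.
  x = λ² - 2 - 2 = 25 - 4 ≡ 21; y = λ·(2 - 21) - 32 ≡ 21. → (21, 21)
3Q: (21, 21) + (2, 32). λ = (32 - 21)/(2 - 21) ≡ 11/18 mod 37. 18⁻¹ ≡ 35 (mod 37), so λ ≡ 15.
  x = λ² - 21 - 2 = 225 - 23 ≡ 17; y = λ·(21 - 17) - 21 ≡ 2. → (17, 2)

(17, 2)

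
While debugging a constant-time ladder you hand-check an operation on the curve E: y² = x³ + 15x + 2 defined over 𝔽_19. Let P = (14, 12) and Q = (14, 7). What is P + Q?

The two points share x = 14 and their y-coordinates satisfy 12 + 7 ≡ 0 (mod 19), so they are inverses. Their sum is ∞.

O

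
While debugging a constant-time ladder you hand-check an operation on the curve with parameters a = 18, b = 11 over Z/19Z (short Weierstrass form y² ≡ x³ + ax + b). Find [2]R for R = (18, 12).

tangent at (18, 12): λ = (3·18² + 18)/(2·12) ≡ 2/5. 5⁻¹ ≡ 4 (mod 19), so λ ≡ 2·4 ≡ 8.
  x = λ² - 18 - 18 = 64 - 36 ≡ 9; y = λ·(18 - 9) - 12 ≡ 3. → (9, 3)

(9, 3)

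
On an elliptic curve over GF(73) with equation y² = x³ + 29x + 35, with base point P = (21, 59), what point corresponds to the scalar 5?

Repeated addition: build up to 5P.
2P: tangent at (21, 59): λ = (3·21² + 29)/(2·59) ≡ 38/45. 45⁻¹ ≡ 13 (mod 73), so λ ≡ 38·13 ≡ 56.
  x = λ² - 21 - 21 = 3136 - 42 ≡ 28; y = λ·(21 - 28) - 59 ≡ 60. → (28, 60)
3P: (28, 60) + (21, 59). λ = (59 - 60)/(21 - 28) ≡ 72/66 mod 73. 66⁻¹ ≡ 52 (mod 73) since 66·52 = 3432 ≡ 1, so λ ≡ 21.
  x = λ² - 28 - 21 = 441 - 49 ≡ 27; y = λ·(28 - 27) - 60 ≡ 34. → (27, 34)
4P: (27, 34) + (21, 59). λ = (59 - 34)/(21 - 27) ≡ 25/67 mod 73. 67⁻¹ ≡ 12 (mod 73) since 67·12 = 804 ≡ 1, so λ ≡ 8.
  x = λ² - 27 - 21 = 64 - 48 ≡ 16; y = λ·(27 - 16) - 34 ≡ 54. → (16, 54)
5P: (16, 54) + (21, 59). λ = (59 - 54)/(21 - 16) ≡ 5/5 mod 73. 5⁻¹ ≡ 44 (mod 73) since 5·44 = 220 ≡ 1, so λ ≡ 1.
  x = λ² - 16 - 21 = 1 - 37 ≡ 37; y = λ·(16 - 37) - 54 ≡ 71. → (37, 71)

(37, 71)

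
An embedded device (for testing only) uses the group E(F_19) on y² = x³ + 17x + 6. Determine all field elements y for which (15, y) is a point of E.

x³ + 17x + 6 = 3636 ≡ 7 (mod 19).
Square roots of 7 mod 19: 8 and 11 (since 8² = 64 ≡ 7).

8, 11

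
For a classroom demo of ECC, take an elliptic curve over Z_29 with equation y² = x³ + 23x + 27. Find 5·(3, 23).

Write P = (3, 23).
Repeated addition: build up to 5P.
2P: tangent at (3, 23): λ = (3·3² + 23)/(2·23) ≡ 21/17. 17⁻¹ ≡ 12 (mod 29) since 17·12 = 204 ≡ 1, so λ ≡ 21·12 ≡ 20.
  x = λ² - 3 - 3 = 400 - 6 ≡ 17; y = λ·(3 - 17) - 23 ≡ 16. → (17, 16)
3P: (17, 16) + (3, 23). λ = (23 - 16)/(3 - 17) ≡ 7/15 mod 29. 15⁻¹ ≡ 2 (mod 29), so λ ≡ 14.
  x = λ² - 17 - 3 = 196 - 20 ≡ 2; y = λ·(17 - 2) - 16 ≡ 20. → (2, 20)
4P: (2, 20) + (3, 23). λ = (23 - 20)/(3 - 2) ≡ 3/1 mod 29. 1⁻¹ ≡ 1 (mod 29) since 1·1 = 1 ≡ 1, so λ ≡ 3.
  x = λ² - 2 - 3 = 9 - 5 ≡ 4; y = λ·(2 - 4) - 20 ≡ 3. → (4, 3)
5P: (4, 3) + (3, 23). λ = (23 - 3)/(3 - 4) ≡ 20/28 mod 29. 28⁻¹ ≡ 28 (mod 29) since 28·28 = 784 ≡ 1, so λ ≡ 9.
  x = λ² - 4 - 3 = 81 - 7 ≡ 16; y = λ·(4 - 16) - 3 ≡ 5. → (16, 5)

(16, 5)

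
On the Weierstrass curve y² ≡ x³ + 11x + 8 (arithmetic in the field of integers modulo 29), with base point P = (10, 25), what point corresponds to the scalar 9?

O

Repeated addition: build up to 9P.
2P: tangent at (10, 25): λ = (3·10² + 11)/(2·25) ≡ 21/21. 21⁻¹ ≡ 18 (mod 29) since 21·18 = 378 ≡ 1, so λ ≡ 21·18 ≡ 1.
  x = λ² - 10 - 10 = 1 - 20 ≡ 10; y = λ·(10 - 10) - 25 ≡ 4. → (10, 4)
3P: (10, 4) + (10, 25): same x and y₁ ≡ -y₂, so the sum is ∞.
4P: ∞ + (10, 25) = (10, 25) (identity).
5P: tangent at (10, 25): λ = (3·10² + 11)/(2·25) ≡ 21/21. 21⁻¹ ≡ 18 (mod 29), so λ ≡ 21·18 ≡ 1.
  x = λ² - 10 - 10 = 1 - 20 ≡ 10; y = λ·(10 - 10) - 25 ≡ 4. → (10, 4)
6P: (10, 4) + (10, 25): same x and y₁ ≡ -y₂, so the sum is ∞.
7P: ∞ + (10, 25) = (10, 25) (identity).
8P: tangent at (10, 25): λ = (3·10² + 11)/(2·25) ≡ 21/21. 21⁻¹ ≡ 18 (mod 29) since 21·18 = 378 ≡ 1, so λ ≡ 21·18 ≡ 1.
  x = λ² - 10 - 10 = 1 - 20 ≡ 10; y = λ·(10 - 10) - 25 ≡ 4. → (10, 4)
9P: (10, 4) + (10, 25): same x and y₁ ≡ -y₂, so the sum is ∞.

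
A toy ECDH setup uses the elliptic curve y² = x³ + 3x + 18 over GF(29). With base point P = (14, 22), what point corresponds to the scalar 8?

(12, 10)

Double-and-add on 8 = (1000)₂. Start with P = (14, 22) for the leading 1-bit.
double: tangent at (14, 22): λ = (3·14² + 3)/(2·22) ≡ 11/15. 15⁻¹ ≡ 2 (mod 29) since 15·2 = 30 ≡ 1, so λ ≡ 11·2 ≡ 22.
  x = λ² - 14 - 14 = 484 - 28 ≡ 21; y = λ·(14 - 21) - 22 ≡ 27. → (21, 27)
double: tangent at (21, 27): λ = (3·21² + 3)/(2·27) ≡ 21/25. 25⁻¹ ≡ 7 (mod 29) since 25·7 = 175 ≡ 1, so λ ≡ 21·7 ≡ 2.
  x = λ² - 21 - 21 = 4 - 42 ≡ 20; y = λ·(21 - 20) - 27 ≡ 4. → (20, 4)
double: tangent at (20, 4): λ = (3·20² + 3)/(2·4) ≡ 14/8. 8⁻¹ ≡ 11 (mod 29) since 8·11 = 88 ≡ 1, so λ ≡ 14·11 ≡ 9.
  x = λ² - 20 - 20 = 81 - 40 ≡ 12; y = λ·(20 - 12) - 4 ≡ 10. → (12, 10)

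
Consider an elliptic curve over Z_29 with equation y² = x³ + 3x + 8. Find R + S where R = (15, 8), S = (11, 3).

(15, 8) + (11, 3). λ = (3 - 8)/(11 - 15) ≡ 24/25 mod 29. 25⁻¹ ≡ 7 (mod 29), so λ ≡ 23.
  x = λ² - 15 - 11 = 529 - 26 ≡ 10; y = λ·(15 - 10) - 8 ≡ 20. → (10, 20)

(10, 20)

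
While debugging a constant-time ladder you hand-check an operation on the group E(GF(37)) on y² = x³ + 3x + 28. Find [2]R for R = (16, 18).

(4, 17)

tangent at (16, 18): λ = (3·16² + 3)/(2·18) ≡ 31/36. 36⁻¹ ≡ 36 (mod 37) since 36·36 = 1296 ≡ 1, so λ ≡ 31·36 ≡ 6.
  x = λ² - 16 - 16 = 36 - 32 ≡ 4; y = λ·(16 - 4) - 18 ≡ 17. → (4, 17)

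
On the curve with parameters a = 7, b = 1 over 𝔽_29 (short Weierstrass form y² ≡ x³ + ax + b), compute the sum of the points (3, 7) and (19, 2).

(3, 7) + (19, 2). λ = (2 - 7)/(19 - 3) ≡ 24/16 mod 29. 16⁻¹ ≡ 20 (mod 29), so λ ≡ 16.
  x = λ² - 3 - 19 = 256 - 22 ≡ 2; y = λ·(3 - 2) - 7 ≡ 9. → (2, 9)

(2, 9)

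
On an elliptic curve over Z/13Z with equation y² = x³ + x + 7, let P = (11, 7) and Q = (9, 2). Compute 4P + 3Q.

(1, 10)

First 4P:
Repeated addition: build up to 4P.
2P: tangent at (11, 7): λ = (3·11² + 1)/(2·7) ≡ 0/1. 1⁻¹ ≡ 1 (mod 13), so λ ≡ 0·1 ≡ 0.
  x = λ² - 11 - 11 = 0 - 22 ≡ 4; y = λ·(11 - 4) - 7 ≡ 6. → (4, 6)
3P: (4, 6) + (11, 7). λ = (7 - 6)/(11 - 4) ≡ 1/7 mod 13. 7⁻¹ ≡ 2 (mod 13), so λ ≡ 2.
  x = λ² - 4 - 11 = 4 - 15 ≡ 2; y = λ·(4 - 2) - 6 ≡ 11. → (2, 11)
4P: (2, 11) + (11, 7). λ = (7 - 11)/(11 - 2) ≡ 9/9 mod 13. 9⁻¹ ≡ 3 (mod 13) since 9·3 = 27 ≡ 1, so λ ≡ 1.
  x = λ² - 2 - 11 = 1 - 13 ≡ 1; y = λ·(2 - 1) - 11 ≡ 3. → (1, 3)
4P = (1, 3).
Next 3Q:
Repeated addition: build up to 3Q.
2Q: tangent at (9, 2): λ = (3·9² + 1)/(2·2) ≡ 10/4. 4⁻¹ ≡ 10 (mod 13) since 4·10 = 40 ≡ 1, so λ ≡ 10·10 ≡ 9.
  x = λ² - 9 - 9 = 81 - 18 ≡ 11; y = λ·(9 - 11) - 2 ≡ 6. → (11, 6)
3Q: (11, 6) + (9, 2). λ = (2 - 6)/(9 - 11) ≡ 9/11 mod 13. 11⁻¹ ≡ 6 (mod 13) since 11·6 = 66 ≡ 1, so λ ≡ 2.
  x = λ² - 11 - 9 = 4 - 20 ≡ 10; y = λ·(11 - 10) - 6 ≡ 9. → (10, 9)
3Q = (10, 9).
Finally 4P + 3Q:
(1, 3) + (10, 9). λ = (9 - 3)/(10 - 1) ≡ 6/9 mod 13. 9⁻¹ ≡ 3 (mod 13), so λ ≡ 5.
  x = λ² - 1 - 10 = 25 - 11 ≡ 1; y = λ·(1 - 1) - 3 ≡ 10. → (1, 10)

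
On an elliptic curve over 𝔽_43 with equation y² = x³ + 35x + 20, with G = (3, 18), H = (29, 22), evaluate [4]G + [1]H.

First 4G:
Repeated addition: build up to 4G.
2G: tangent at (3, 18): λ = (3·3² + 35)/(2·18) ≡ 19/36. 36⁻¹ ≡ 6 (mod 43) since 36·6 = 216 ≡ 1, so λ ≡ 19·6 ≡ 28.
  x = λ² - 3 - 3 = 784 - 6 ≡ 4; y = λ·(3 - 4) - 18 ≡ 40. → (4, 40)
3G: (4, 40) + (3, 18). λ = (18 - 40)/(3 - 4) ≡ 21/42 mod 43. 42⁻¹ ≡ 42 (mod 43), so λ ≡ 22.
  x = λ² - 4 - 3 = 484 - 7 ≡ 4; y = λ·(4 - 4) - 40 ≡ 3. → (4, 3)
4G: (4, 3) + (3, 18). λ = (18 - 3)/(3 - 4) ≡ 15/42 mod 43. 42⁻¹ ≡ 42 (mod 43) since 42·42 = 1764 ≡ 1, so λ ≡ 28.
  x = λ² - 4 - 3 = 784 - 7 ≡ 3; y = λ·(4 - 3) - 3 ≡ 25. → (3, 25)
4G = (3, 25).
Finally 4G + H:
(3, 25) + (29, 22). λ = (22 - 25)/(29 - 3) ≡ 40/26 mod 43. 26⁻¹ ≡ 5 (mod 43), so λ ≡ 28.
  x = λ² - 3 - 29 = 784 - 32 ≡ 21; y = λ·(3 - 21) - 25 ≡ 30. → (21, 30)

(21, 30)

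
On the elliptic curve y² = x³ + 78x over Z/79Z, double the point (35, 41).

(20, 1)

tangent at (35, 41): λ = (3·35² + 78)/(2·41) ≡ 40/3. 3⁻¹ ≡ 53 (mod 79) since 3·53 = 159 ≡ 1, so λ ≡ 40·53 ≡ 66.
  x = λ² - 35 - 35 = 4356 - 70 ≡ 20; y = λ·(35 - 20) - 41 ≡ 1. → (20, 1)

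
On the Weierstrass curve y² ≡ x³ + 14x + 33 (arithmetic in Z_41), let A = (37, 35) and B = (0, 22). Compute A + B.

(12, 17)

(37, 35) + (0, 22). λ = (22 - 35)/(0 - 37) ≡ 28/4 mod 41. 4⁻¹ ≡ 31 (mod 41), so λ ≡ 7.
  x = λ² - 37 - 0 = 49 - 37 ≡ 12; y = λ·(37 - 12) - 35 ≡ 17. → (12, 17)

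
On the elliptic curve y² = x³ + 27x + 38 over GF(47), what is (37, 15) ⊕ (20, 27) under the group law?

(24, 9)

(37, 15) + (20, 27). λ = (27 - 15)/(20 - 37) ≡ 12/30 mod 47. 30⁻¹ ≡ 11 (mod 47), so λ ≡ 38.
  x = λ² - 37 - 20 = 1444 - 57 ≡ 24; y = λ·(37 - 24) - 15 ≡ 9. → (24, 9)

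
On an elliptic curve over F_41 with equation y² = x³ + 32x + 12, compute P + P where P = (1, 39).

(31, 39)

tangent at (1, 39): λ = (3·1² + 32)/(2·39) ≡ 35/37. 37⁻¹ ≡ 10 (mod 41), so λ ≡ 35·10 ≡ 22.
  x = λ² - 1 - 1 = 484 - 2 ≡ 31; y = λ·(1 - 31) - 39 ≡ 39. → (31, 39)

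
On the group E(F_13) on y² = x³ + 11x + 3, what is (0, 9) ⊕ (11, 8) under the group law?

(0, 9) + (11, 8). λ = (8 - 9)/(11 - 0) ≡ 12/11 mod 13. 11⁻¹ ≡ 6 (mod 13) since 11·6 = 66 ≡ 1, so λ ≡ 7.
  x = λ² - 0 - 11 = 49 - 11 ≡ 12; y = λ·(0 - 12) - 9 ≡ 11. → (12, 11)

(12, 11)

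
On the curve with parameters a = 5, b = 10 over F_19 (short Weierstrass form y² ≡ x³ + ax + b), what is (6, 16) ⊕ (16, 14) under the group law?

(13, 12)

(6, 16) + (16, 14). λ = (14 - 16)/(16 - 6) ≡ 17/10 mod 19. 10⁻¹ ≡ 2 (mod 19), so λ ≡ 15.
  x = λ² - 6 - 16 = 225 - 22 ≡ 13; y = λ·(6 - 13) - 16 ≡ 12. → (13, 12)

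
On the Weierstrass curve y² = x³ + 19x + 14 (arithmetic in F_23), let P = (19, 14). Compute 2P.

(10, 10)

tangent at (19, 14): λ = (3·19² + 19)/(2·14) ≡ 21/5. 5⁻¹ ≡ 14 (mod 23), so λ ≡ 21·14 ≡ 18.
  x = λ² - 19 - 19 = 324 - 38 ≡ 10; y = λ·(19 - 10) - 14 ≡ 10. → (10, 10)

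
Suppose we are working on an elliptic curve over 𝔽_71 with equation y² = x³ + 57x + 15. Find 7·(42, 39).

Write P = (42, 39).
Double-and-add on 7 = (111)₂. Start with P = (42, 39) for the leading 1-bit.
double: tangent at (42, 39): λ = (3·42² + 57)/(2·39) ≡ 24/7. 7⁻¹ ≡ 61 (mod 71) since 7·61 = 427 ≡ 1, so λ ≡ 24·61 ≡ 44.
  x = λ² - 42 - 42 = 1936 - 84 ≡ 6; y = λ·(42 - 6) - 39 ≡ 54. → (6, 54)
add P: (6, 54) + (42, 39). λ = (39 - 54)/(42 - 6) ≡ 56/36 mod 71. 36⁻¹ ≡ 2 (mod 71), so λ ≡ 41.
  x = λ² - 6 - 42 = 1681 - 48 ≡ 0; y = λ·(6 - 0) - 54 ≡ 50. → (0, 50)
double: tangent at (0, 50): λ = (3·0² + 57)/(2·50) ≡ 57/29. 29⁻¹ ≡ 49 (mod 71), so λ ≡ 57·49 ≡ 24.
  x = λ² - 0 - 0 = 576 - 0 ≡ 8; y = λ·(0 - 8) - 50 ≡ 42. → (8, 42)
add P: (8, 42) + (42, 39). λ = (39 - 42)/(42 - 8) ≡ 68/34 mod 71. 34⁻¹ ≡ 23 (mod 71), so λ ≡ 2.
  x = λ² - 8 - 42 = 4 - 50 ≡ 25; y = λ·(8 - 25) - 42 ≡ 66. → (25, 66)

(25, 66)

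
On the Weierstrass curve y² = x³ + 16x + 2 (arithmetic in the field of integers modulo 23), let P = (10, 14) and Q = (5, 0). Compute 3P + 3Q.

First 3P:
Repeated addition: build up to 3P.
2P: tangent at (10, 14): λ = (3·10² + 16)/(2·14) ≡ 17/5. 5⁻¹ ≡ 14 (mod 23), so λ ≡ 17·14 ≡ 8.
  x = λ² - 10 - 10 = 64 - 20 ≡ 21; y = λ·(10 - 21) - 14 ≡ 13. → (21, 13)
3P: (21, 13) + (10, 14). λ = (14 - 13)/(10 - 21) ≡ 1/12 mod 23. 12⁻¹ ≡ 2 (mod 23) since 12·2 = 24 ≡ 1, so λ ≡ 2.
  x = λ² - 21 - 10 = 4 - 31 ≡ 19; y = λ·(21 - 19) - 13 ≡ 14. → (19, 14)
3P = (19, 14).
Next 3Q:
Repeated addition: build up to 3Q.
2Q: (5, 0) + (5, 0): same x and y₁ ≡ -y₂, so the sum is the point at infinity.
3Q: the point at infinity + (5, 0) = (5, 0) (identity).
3Q = (5, 0).
Finally 3P + 3Q:
(19, 14) + (5, 0). λ = (0 - 14)/(5 - 19) ≡ 9/9 mod 23. 9⁻¹ ≡ 18 (mod 23), so λ ≡ 1.
  x = λ² - 19 - 5 = 1 - 24 ≡ 0; y = λ·(19 - 0) - 14 ≡ 5. → (0, 5)

(0, 5)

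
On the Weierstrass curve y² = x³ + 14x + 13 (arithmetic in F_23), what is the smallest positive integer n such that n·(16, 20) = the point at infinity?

2P: tangent at (16, 20): λ = (3·16² + 14)/(2·20) ≡ 0/17. 17⁻¹ ≡ 19 (mod 23), so λ ≡ 0·19 ≡ 0.
  x = λ² - 16 - 16 = 0 - 32 ≡ 14; y = λ·(16 - 14) - 20 ≡ 3. → (14, 3)
3P: (14, 3) + (16, 20). λ = (20 - 3)/(16 - 14) ≡ 17/2 mod 23. 2⁻¹ ≡ 12 (mod 23), so λ ≡ 20.
  x = λ² - 14 - 16 = 400 - 30 ≡ 2; y = λ·(14 - 2) - 3 ≡ 7. → (2, 7)
4P: (2, 7) + (16, 20). λ = (20 - 7)/(16 - 2) ≡ 13/14 mod 23. 14⁻¹ ≡ 5 (mod 23) since 14·5 = 70 ≡ 1, so λ ≡ 19.
  x = λ² - 2 - 16 = 361 - 18 ≡ 21; y = λ·(2 - 21) - 7 ≡ 0. → (21, 0)
5P: (21, 0) + (16, 20). λ = (20 - 0)/(16 - 21) ≡ 20/18 mod 23. 18⁻¹ ≡ 9 (mod 23), so λ ≡ 19.
  x = λ² - 21 - 16 = 361 - 37 ≡ 2; y = λ·(21 - 2) - 0 ≡ 16. → (2, 16)
6P: (2, 16) + (16, 20). λ = (20 - 16)/(16 - 2) ≡ 4/14 mod 23. 14⁻¹ ≡ 5 (mod 23), so λ ≡ 20.
  x = λ² - 2 - 16 = 400 - 18 ≡ 14; y = λ·(2 - 14) - 16 ≡ 20. → (14, 20)
7P: (14, 20) + (16, 20). λ = (20 - 20)/(16 - 14) ≡ 0/2 mod 23. 2⁻¹ ≡ 12 (mod 23), so λ ≡ 0.
  x = λ² - 14 - 16 = 0 - 30 ≡ 16; y = λ·(14 - 16) - 20 ≡ 3. → (16, 3)
8P: (16, 3) + (16, 20): same x and y₁ ≡ -y₂, so the sum is the point at infinity.
8P = the point at infinity, so the order is 8.

8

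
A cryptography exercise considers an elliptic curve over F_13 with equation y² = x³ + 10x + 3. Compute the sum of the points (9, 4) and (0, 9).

(9, 4) + (0, 9). λ = (9 - 4)/(0 - 9) ≡ 5/4 mod 13. 4⁻¹ ≡ 10 (mod 13) since 4·10 = 40 ≡ 1, so λ ≡ 11.
  x = λ² - 9 - 0 = 121 - 9 ≡ 8; y = λ·(9 - 8) - 4 ≡ 7. → (8, 7)

(8, 7)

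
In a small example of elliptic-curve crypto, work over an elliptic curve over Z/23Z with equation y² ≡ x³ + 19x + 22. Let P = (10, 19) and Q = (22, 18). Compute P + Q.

(18, 20)

(10, 19) + (22, 18). λ = (18 - 19)/(22 - 10) ≡ 22/12 mod 23. 12⁻¹ ≡ 2 (mod 23) since 12·2 = 24 ≡ 1, so λ ≡ 21.
  x = λ² - 10 - 22 = 441 - 32 ≡ 18; y = λ·(10 - 18) - 19 ≡ 20. → (18, 20)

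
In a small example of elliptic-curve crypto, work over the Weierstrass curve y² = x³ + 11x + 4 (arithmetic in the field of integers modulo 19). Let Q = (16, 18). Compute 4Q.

(18, 7)

Repeated addition: build up to 4Q.
2Q: tangent at (16, 18): λ = (3·16² + 11)/(2·18) ≡ 0/17. 17⁻¹ ≡ 9 (mod 19) since 17·9 = 153 ≡ 1, so λ ≡ 0·9 ≡ 0.
  x = λ² - 16 - 16 = 0 - 32 ≡ 6; y = λ·(16 - 6) - 18 ≡ 1. → (6, 1)
3Q: (6, 1) + (16, 18). λ = (18 - 1)/(16 - 6) ≡ 17/10 mod 19. 10⁻¹ ≡ 2 (mod 19) since 10·2 = 20 ≡ 1, so λ ≡ 15.
  x = λ² - 6 - 16 = 225 - 22 ≡ 13; y = λ·(6 - 13) - 1 ≡ 8. → (13, 8)
4Q: (13, 8) + (16, 18). λ = (18 - 8)/(16 - 13) ≡ 10/3 mod 19. 3⁻¹ ≡ 13 (mod 19), so λ ≡ 16.
  x = λ² - 13 - 16 = 256 - 29 ≡ 18; y = λ·(13 - 18) - 8 ≡ 7. → (18, 7)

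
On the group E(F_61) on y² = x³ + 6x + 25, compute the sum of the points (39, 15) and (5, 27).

(30, 50)

(39, 15) + (5, 27). λ = (27 - 15)/(5 - 39) ≡ 12/27 mod 61. 27⁻¹ ≡ 52 (mod 61), so λ ≡ 14.
  x = λ² - 39 - 5 = 196 - 44 ≡ 30; y = λ·(39 - 30) - 15 ≡ 50. → (30, 50)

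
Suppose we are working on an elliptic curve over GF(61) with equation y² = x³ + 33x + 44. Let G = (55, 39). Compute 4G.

(8, 24)

Repeated addition: build up to 4G.
2G: tangent at (55, 39): λ = (3·55² + 33)/(2·39) ≡ 19/17. 17⁻¹ ≡ 18 (mod 61), so λ ≡ 19·18 ≡ 37.
  x = λ² - 55 - 55 = 1369 - 110 ≡ 39; y = λ·(55 - 39) - 39 ≡ 4. → (39, 4)
3G: (39, 4) + (55, 39). λ = (39 - 4)/(55 - 39) ≡ 35/16 mod 61. 16⁻¹ ≡ 42 (mod 61), so λ ≡ 6.
  x = λ² - 39 - 55 = 36 - 94 ≡ 3; y = λ·(39 - 3) - 4 ≡ 29. → (3, 29)
4G: (3, 29) + (55, 39). λ = (39 - 29)/(55 - 3) ≡ 10/52 mod 61. 52⁻¹ ≡ 27 (mod 61), so λ ≡ 26.
  x = λ² - 3 - 55 = 676 - 58 ≡ 8; y = λ·(3 - 8) - 29 ≡ 24. → (8, 24)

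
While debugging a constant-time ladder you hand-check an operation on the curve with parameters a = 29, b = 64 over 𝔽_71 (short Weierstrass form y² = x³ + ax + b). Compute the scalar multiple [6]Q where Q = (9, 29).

Double-and-add on 6 = (110)₂. Start with Q = (9, 29) for the leading 1-bit.
double: tangent at (9, 29): λ = (3·9² + 29)/(2·29) ≡ 59/58. 58⁻¹ ≡ 60 (mod 71), so λ ≡ 59·60 ≡ 61.
  x = λ² - 9 - 9 = 3721 - 18 ≡ 11; y = λ·(9 - 11) - 29 ≡ 62. → (11, 62)
add Q: (11, 62) + (9, 29). λ = (29 - 62)/(9 - 11) ≡ 38/69 mod 71. 69⁻¹ ≡ 35 (mod 71), so λ ≡ 52.
  x = λ² - 11 - 9 = 2704 - 20 ≡ 57; y = λ·(11 - 57) - 62 ≡ 31. → (57, 31)
double: tangent at (57, 31): λ = (3·57² + 29)/(2·31) ≡ 49/62. 62⁻¹ ≡ 63 (mod 71), so λ ≡ 49·63 ≡ 34.
  x = λ² - 57 - 57 = 1156 - 114 ≡ 48; y = λ·(57 - 48) - 31 ≡ 62. → (48, 62)

(48, 62)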